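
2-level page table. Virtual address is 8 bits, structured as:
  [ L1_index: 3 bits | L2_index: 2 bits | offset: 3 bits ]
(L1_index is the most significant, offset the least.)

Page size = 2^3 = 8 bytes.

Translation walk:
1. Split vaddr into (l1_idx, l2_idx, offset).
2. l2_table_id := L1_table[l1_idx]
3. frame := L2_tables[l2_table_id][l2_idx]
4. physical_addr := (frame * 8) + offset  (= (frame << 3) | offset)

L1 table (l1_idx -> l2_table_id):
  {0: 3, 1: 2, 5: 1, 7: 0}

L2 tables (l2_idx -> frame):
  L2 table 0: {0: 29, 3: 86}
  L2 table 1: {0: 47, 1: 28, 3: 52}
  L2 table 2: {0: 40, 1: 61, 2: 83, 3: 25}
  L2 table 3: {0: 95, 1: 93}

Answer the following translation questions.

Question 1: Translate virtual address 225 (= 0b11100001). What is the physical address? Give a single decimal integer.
Answer: 233

Derivation:
vaddr = 225 = 0b11100001
Split: l1_idx=7, l2_idx=0, offset=1
L1[7] = 0
L2[0][0] = 29
paddr = 29 * 8 + 1 = 233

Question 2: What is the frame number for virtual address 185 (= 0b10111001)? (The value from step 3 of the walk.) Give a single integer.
vaddr = 185: l1_idx=5, l2_idx=3
L1[5] = 1; L2[1][3] = 52

Answer: 52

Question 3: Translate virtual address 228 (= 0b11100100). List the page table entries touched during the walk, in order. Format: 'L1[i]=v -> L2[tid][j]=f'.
vaddr = 228 = 0b11100100
Split: l1_idx=7, l2_idx=0, offset=4

Answer: L1[7]=0 -> L2[0][0]=29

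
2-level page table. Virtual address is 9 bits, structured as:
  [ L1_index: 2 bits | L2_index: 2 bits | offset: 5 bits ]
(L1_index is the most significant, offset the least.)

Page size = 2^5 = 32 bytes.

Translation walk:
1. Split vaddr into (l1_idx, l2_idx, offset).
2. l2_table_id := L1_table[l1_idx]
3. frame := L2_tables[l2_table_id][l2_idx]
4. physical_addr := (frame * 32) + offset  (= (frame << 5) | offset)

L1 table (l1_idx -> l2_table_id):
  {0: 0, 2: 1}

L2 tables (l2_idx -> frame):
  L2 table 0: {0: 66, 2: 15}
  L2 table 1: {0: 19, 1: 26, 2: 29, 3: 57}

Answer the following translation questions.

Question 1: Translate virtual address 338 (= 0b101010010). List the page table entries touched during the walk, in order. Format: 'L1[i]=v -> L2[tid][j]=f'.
vaddr = 338 = 0b101010010
Split: l1_idx=2, l2_idx=2, offset=18

Answer: L1[2]=1 -> L2[1][2]=29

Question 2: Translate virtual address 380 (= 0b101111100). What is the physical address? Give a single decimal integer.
vaddr = 380 = 0b101111100
Split: l1_idx=2, l2_idx=3, offset=28
L1[2] = 1
L2[1][3] = 57
paddr = 57 * 32 + 28 = 1852

Answer: 1852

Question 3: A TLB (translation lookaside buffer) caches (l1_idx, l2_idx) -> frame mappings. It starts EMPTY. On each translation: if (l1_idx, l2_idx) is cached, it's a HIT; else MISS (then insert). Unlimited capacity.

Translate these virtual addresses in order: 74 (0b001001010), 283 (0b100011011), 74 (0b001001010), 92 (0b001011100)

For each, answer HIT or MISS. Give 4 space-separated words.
vaddr=74: (0,2) not in TLB -> MISS, insert
vaddr=283: (2,0) not in TLB -> MISS, insert
vaddr=74: (0,2) in TLB -> HIT
vaddr=92: (0,2) in TLB -> HIT

Answer: MISS MISS HIT HIT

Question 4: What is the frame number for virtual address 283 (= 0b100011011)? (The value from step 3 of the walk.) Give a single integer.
vaddr = 283: l1_idx=2, l2_idx=0
L1[2] = 1; L2[1][0] = 19

Answer: 19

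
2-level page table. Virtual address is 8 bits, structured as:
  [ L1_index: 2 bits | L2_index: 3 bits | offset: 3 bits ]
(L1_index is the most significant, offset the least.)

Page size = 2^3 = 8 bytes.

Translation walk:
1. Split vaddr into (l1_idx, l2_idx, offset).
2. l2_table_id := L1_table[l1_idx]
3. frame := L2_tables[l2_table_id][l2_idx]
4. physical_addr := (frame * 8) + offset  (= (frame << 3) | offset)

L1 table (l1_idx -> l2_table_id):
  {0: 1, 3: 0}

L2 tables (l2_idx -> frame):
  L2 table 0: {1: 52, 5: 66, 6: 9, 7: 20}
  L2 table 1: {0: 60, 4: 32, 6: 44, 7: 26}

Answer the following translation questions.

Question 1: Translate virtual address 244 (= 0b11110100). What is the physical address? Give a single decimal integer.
Answer: 76

Derivation:
vaddr = 244 = 0b11110100
Split: l1_idx=3, l2_idx=6, offset=4
L1[3] = 0
L2[0][6] = 9
paddr = 9 * 8 + 4 = 76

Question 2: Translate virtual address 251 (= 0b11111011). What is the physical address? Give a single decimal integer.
Answer: 163

Derivation:
vaddr = 251 = 0b11111011
Split: l1_idx=3, l2_idx=7, offset=3
L1[3] = 0
L2[0][7] = 20
paddr = 20 * 8 + 3 = 163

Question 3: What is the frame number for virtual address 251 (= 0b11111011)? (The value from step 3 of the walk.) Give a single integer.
Answer: 20

Derivation:
vaddr = 251: l1_idx=3, l2_idx=7
L1[3] = 0; L2[0][7] = 20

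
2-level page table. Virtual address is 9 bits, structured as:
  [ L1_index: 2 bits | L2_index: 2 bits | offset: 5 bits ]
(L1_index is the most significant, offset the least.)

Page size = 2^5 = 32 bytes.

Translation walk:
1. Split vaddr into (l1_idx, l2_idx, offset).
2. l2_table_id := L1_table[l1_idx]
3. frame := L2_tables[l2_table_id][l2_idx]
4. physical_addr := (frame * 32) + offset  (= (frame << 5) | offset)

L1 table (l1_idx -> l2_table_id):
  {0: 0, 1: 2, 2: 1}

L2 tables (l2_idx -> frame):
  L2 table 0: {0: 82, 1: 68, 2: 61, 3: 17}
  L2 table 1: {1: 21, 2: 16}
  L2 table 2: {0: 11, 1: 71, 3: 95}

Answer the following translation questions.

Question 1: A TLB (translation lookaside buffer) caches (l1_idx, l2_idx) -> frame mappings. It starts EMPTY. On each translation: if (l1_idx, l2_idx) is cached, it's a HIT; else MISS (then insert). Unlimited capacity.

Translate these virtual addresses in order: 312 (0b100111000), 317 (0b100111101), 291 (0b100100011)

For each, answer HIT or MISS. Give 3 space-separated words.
vaddr=312: (2,1) not in TLB -> MISS, insert
vaddr=317: (2,1) in TLB -> HIT
vaddr=291: (2,1) in TLB -> HIT

Answer: MISS HIT HIT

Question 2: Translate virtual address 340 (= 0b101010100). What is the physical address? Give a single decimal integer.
vaddr = 340 = 0b101010100
Split: l1_idx=2, l2_idx=2, offset=20
L1[2] = 1
L2[1][2] = 16
paddr = 16 * 32 + 20 = 532

Answer: 532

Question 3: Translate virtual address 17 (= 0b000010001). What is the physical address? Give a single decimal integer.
Answer: 2641

Derivation:
vaddr = 17 = 0b000010001
Split: l1_idx=0, l2_idx=0, offset=17
L1[0] = 0
L2[0][0] = 82
paddr = 82 * 32 + 17 = 2641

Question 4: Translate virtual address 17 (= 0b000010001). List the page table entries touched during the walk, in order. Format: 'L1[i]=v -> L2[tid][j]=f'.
vaddr = 17 = 0b000010001
Split: l1_idx=0, l2_idx=0, offset=17

Answer: L1[0]=0 -> L2[0][0]=82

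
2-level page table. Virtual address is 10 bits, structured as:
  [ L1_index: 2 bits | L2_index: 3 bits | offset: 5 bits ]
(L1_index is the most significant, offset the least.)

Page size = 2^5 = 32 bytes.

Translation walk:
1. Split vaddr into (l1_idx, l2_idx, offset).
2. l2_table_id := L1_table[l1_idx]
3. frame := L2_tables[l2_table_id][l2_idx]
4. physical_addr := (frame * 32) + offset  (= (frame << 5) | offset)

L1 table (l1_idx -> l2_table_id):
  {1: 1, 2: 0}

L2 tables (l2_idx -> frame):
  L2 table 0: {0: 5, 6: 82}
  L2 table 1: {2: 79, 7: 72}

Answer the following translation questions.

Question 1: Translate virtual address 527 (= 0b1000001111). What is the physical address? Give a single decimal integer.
vaddr = 527 = 0b1000001111
Split: l1_idx=2, l2_idx=0, offset=15
L1[2] = 0
L2[0][0] = 5
paddr = 5 * 32 + 15 = 175

Answer: 175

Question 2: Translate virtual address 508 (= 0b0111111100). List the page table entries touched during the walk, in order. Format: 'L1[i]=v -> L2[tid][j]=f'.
vaddr = 508 = 0b0111111100
Split: l1_idx=1, l2_idx=7, offset=28

Answer: L1[1]=1 -> L2[1][7]=72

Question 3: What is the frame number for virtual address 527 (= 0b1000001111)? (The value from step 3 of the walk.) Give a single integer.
vaddr = 527: l1_idx=2, l2_idx=0
L1[2] = 0; L2[0][0] = 5

Answer: 5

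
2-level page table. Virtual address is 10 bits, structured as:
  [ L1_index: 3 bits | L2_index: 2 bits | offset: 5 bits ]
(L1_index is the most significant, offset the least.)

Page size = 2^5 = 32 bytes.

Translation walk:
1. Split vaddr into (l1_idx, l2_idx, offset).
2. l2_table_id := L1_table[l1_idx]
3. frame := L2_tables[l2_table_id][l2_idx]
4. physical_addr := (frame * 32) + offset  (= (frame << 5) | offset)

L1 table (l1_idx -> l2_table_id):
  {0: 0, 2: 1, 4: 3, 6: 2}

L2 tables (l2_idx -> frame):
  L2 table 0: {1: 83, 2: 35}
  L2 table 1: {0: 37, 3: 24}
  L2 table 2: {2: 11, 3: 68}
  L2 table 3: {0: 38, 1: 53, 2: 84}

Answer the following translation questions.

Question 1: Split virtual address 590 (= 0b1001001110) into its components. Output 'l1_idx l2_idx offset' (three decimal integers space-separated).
Answer: 4 2 14

Derivation:
vaddr = 590 = 0b1001001110
  top 3 bits -> l1_idx = 4
  next 2 bits -> l2_idx = 2
  bottom 5 bits -> offset = 14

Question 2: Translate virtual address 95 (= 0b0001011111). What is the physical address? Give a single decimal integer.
vaddr = 95 = 0b0001011111
Split: l1_idx=0, l2_idx=2, offset=31
L1[0] = 0
L2[0][2] = 35
paddr = 35 * 32 + 31 = 1151

Answer: 1151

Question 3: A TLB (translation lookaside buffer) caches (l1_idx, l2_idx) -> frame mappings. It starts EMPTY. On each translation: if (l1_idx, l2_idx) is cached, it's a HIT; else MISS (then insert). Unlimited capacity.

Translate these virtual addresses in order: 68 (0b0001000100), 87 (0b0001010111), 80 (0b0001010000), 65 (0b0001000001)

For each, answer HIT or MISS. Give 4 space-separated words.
vaddr=68: (0,2) not in TLB -> MISS, insert
vaddr=87: (0,2) in TLB -> HIT
vaddr=80: (0,2) in TLB -> HIT
vaddr=65: (0,2) in TLB -> HIT

Answer: MISS HIT HIT HIT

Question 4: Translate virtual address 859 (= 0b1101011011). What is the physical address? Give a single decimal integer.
vaddr = 859 = 0b1101011011
Split: l1_idx=6, l2_idx=2, offset=27
L1[6] = 2
L2[2][2] = 11
paddr = 11 * 32 + 27 = 379

Answer: 379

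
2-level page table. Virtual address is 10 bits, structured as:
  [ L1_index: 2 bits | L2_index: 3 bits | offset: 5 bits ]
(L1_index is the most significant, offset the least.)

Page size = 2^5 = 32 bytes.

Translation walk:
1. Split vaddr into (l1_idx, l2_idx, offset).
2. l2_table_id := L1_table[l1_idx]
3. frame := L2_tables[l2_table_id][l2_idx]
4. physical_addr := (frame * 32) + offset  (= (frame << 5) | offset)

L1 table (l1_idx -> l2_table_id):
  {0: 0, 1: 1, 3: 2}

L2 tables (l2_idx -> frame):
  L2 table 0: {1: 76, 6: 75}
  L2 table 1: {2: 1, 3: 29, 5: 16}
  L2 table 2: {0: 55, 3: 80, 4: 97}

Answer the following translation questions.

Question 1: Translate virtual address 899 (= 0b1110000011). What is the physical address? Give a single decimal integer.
vaddr = 899 = 0b1110000011
Split: l1_idx=3, l2_idx=4, offset=3
L1[3] = 2
L2[2][4] = 97
paddr = 97 * 32 + 3 = 3107

Answer: 3107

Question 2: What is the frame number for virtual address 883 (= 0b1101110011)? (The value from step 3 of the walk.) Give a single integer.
Answer: 80

Derivation:
vaddr = 883: l1_idx=3, l2_idx=3
L1[3] = 2; L2[2][3] = 80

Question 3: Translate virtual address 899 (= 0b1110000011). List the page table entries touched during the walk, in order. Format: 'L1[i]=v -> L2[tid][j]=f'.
vaddr = 899 = 0b1110000011
Split: l1_idx=3, l2_idx=4, offset=3

Answer: L1[3]=2 -> L2[2][4]=97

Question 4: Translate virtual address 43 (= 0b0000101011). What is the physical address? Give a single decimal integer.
vaddr = 43 = 0b0000101011
Split: l1_idx=0, l2_idx=1, offset=11
L1[0] = 0
L2[0][1] = 76
paddr = 76 * 32 + 11 = 2443

Answer: 2443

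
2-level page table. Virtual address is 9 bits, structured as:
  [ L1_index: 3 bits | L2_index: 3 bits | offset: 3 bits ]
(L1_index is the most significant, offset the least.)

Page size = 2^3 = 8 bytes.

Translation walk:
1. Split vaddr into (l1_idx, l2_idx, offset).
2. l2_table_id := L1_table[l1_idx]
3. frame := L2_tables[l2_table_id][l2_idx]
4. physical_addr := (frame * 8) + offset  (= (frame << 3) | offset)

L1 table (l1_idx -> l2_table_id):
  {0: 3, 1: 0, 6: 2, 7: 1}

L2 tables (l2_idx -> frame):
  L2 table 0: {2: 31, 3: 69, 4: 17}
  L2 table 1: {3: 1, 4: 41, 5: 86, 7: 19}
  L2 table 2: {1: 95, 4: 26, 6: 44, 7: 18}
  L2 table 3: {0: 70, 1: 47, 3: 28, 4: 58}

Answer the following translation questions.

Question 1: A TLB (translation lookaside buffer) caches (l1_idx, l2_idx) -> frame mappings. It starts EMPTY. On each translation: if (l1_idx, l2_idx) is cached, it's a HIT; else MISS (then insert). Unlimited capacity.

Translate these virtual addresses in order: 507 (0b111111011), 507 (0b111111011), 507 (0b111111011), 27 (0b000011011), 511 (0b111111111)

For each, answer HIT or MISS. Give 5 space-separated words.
vaddr=507: (7,7) not in TLB -> MISS, insert
vaddr=507: (7,7) in TLB -> HIT
vaddr=507: (7,7) in TLB -> HIT
vaddr=27: (0,3) not in TLB -> MISS, insert
vaddr=511: (7,7) in TLB -> HIT

Answer: MISS HIT HIT MISS HIT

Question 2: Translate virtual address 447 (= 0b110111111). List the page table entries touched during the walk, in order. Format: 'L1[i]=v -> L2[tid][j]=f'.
Answer: L1[6]=2 -> L2[2][7]=18

Derivation:
vaddr = 447 = 0b110111111
Split: l1_idx=6, l2_idx=7, offset=7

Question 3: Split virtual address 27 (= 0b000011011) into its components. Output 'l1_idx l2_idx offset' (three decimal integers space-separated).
vaddr = 27 = 0b000011011
  top 3 bits -> l1_idx = 0
  next 3 bits -> l2_idx = 3
  bottom 3 bits -> offset = 3

Answer: 0 3 3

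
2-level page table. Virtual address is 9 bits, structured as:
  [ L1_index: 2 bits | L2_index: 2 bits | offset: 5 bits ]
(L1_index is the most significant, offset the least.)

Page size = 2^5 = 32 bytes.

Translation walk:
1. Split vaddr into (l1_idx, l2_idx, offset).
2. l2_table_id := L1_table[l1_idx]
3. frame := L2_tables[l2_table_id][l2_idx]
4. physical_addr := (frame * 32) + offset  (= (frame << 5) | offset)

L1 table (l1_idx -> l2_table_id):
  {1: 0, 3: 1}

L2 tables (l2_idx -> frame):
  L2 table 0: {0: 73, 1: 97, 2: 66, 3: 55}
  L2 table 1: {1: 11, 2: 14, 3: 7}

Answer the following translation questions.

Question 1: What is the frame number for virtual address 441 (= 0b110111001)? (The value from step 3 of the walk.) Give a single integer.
Answer: 11

Derivation:
vaddr = 441: l1_idx=3, l2_idx=1
L1[3] = 1; L2[1][1] = 11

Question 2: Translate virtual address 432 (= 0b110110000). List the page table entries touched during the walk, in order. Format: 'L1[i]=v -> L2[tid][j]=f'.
Answer: L1[3]=1 -> L2[1][1]=11

Derivation:
vaddr = 432 = 0b110110000
Split: l1_idx=3, l2_idx=1, offset=16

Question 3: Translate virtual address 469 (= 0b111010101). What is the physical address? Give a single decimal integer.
vaddr = 469 = 0b111010101
Split: l1_idx=3, l2_idx=2, offset=21
L1[3] = 1
L2[1][2] = 14
paddr = 14 * 32 + 21 = 469

Answer: 469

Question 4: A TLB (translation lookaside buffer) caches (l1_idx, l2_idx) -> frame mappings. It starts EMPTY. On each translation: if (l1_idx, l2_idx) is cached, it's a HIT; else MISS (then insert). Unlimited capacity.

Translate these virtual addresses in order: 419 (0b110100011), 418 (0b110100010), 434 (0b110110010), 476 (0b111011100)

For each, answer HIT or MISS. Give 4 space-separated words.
Answer: MISS HIT HIT MISS

Derivation:
vaddr=419: (3,1) not in TLB -> MISS, insert
vaddr=418: (3,1) in TLB -> HIT
vaddr=434: (3,1) in TLB -> HIT
vaddr=476: (3,2) not in TLB -> MISS, insert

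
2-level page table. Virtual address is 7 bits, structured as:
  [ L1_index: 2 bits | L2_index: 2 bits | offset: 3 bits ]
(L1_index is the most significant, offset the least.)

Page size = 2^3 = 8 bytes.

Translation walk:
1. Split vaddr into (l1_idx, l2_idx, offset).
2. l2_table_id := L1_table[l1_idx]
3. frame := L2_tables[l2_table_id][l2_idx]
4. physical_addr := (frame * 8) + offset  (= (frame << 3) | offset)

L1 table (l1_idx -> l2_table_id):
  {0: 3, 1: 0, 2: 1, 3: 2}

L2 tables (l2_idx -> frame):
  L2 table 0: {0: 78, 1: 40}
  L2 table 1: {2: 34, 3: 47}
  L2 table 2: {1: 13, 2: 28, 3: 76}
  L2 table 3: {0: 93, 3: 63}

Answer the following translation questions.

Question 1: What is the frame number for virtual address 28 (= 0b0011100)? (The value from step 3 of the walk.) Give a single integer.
Answer: 63

Derivation:
vaddr = 28: l1_idx=0, l2_idx=3
L1[0] = 3; L2[3][3] = 63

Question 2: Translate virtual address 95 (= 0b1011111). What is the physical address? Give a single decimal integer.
Answer: 383

Derivation:
vaddr = 95 = 0b1011111
Split: l1_idx=2, l2_idx=3, offset=7
L1[2] = 1
L2[1][3] = 47
paddr = 47 * 8 + 7 = 383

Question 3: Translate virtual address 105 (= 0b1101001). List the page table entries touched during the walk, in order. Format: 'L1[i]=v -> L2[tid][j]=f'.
vaddr = 105 = 0b1101001
Split: l1_idx=3, l2_idx=1, offset=1

Answer: L1[3]=2 -> L2[2][1]=13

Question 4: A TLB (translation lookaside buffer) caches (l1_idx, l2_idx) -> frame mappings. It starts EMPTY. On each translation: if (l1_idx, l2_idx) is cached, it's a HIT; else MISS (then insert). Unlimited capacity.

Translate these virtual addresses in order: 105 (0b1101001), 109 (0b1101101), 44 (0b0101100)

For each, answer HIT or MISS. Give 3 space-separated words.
Answer: MISS HIT MISS

Derivation:
vaddr=105: (3,1) not in TLB -> MISS, insert
vaddr=109: (3,1) in TLB -> HIT
vaddr=44: (1,1) not in TLB -> MISS, insert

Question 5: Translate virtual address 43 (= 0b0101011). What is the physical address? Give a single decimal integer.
vaddr = 43 = 0b0101011
Split: l1_idx=1, l2_idx=1, offset=3
L1[1] = 0
L2[0][1] = 40
paddr = 40 * 8 + 3 = 323

Answer: 323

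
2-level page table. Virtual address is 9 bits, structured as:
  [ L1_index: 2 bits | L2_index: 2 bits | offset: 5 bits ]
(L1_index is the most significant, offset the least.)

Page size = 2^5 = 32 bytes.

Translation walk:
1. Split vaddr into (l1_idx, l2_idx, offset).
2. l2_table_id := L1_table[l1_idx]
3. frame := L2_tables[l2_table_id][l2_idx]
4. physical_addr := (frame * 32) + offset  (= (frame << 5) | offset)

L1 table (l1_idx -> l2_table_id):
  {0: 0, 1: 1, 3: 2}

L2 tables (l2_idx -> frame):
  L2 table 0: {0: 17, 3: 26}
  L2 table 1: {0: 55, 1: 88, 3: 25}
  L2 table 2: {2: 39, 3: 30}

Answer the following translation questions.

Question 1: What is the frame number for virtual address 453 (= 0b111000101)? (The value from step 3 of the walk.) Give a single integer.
vaddr = 453: l1_idx=3, l2_idx=2
L1[3] = 2; L2[2][2] = 39

Answer: 39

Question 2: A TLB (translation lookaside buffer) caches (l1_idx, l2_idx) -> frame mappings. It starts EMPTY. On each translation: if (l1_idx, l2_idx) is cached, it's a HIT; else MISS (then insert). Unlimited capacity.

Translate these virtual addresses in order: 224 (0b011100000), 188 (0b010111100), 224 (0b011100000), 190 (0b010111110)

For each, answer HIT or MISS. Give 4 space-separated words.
Answer: MISS MISS HIT HIT

Derivation:
vaddr=224: (1,3) not in TLB -> MISS, insert
vaddr=188: (1,1) not in TLB -> MISS, insert
vaddr=224: (1,3) in TLB -> HIT
vaddr=190: (1,1) in TLB -> HIT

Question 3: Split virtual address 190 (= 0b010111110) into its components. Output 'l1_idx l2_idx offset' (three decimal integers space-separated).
vaddr = 190 = 0b010111110
  top 2 bits -> l1_idx = 1
  next 2 bits -> l2_idx = 1
  bottom 5 bits -> offset = 30

Answer: 1 1 30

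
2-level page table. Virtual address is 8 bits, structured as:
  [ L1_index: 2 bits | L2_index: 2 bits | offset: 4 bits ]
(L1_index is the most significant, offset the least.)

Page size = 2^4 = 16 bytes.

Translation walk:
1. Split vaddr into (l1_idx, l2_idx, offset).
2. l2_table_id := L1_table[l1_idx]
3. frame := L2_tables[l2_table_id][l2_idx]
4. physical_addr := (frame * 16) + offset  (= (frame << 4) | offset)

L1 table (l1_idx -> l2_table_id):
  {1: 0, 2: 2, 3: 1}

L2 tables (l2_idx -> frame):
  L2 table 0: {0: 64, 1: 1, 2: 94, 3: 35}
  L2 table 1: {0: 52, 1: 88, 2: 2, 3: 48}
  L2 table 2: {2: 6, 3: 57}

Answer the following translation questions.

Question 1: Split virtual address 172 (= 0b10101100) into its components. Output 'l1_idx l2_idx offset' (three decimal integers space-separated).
Answer: 2 2 12

Derivation:
vaddr = 172 = 0b10101100
  top 2 bits -> l1_idx = 2
  next 2 bits -> l2_idx = 2
  bottom 4 bits -> offset = 12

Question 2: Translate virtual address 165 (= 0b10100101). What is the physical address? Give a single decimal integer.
vaddr = 165 = 0b10100101
Split: l1_idx=2, l2_idx=2, offset=5
L1[2] = 2
L2[2][2] = 6
paddr = 6 * 16 + 5 = 101

Answer: 101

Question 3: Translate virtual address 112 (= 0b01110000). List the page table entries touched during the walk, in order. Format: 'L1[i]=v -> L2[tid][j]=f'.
vaddr = 112 = 0b01110000
Split: l1_idx=1, l2_idx=3, offset=0

Answer: L1[1]=0 -> L2[0][3]=35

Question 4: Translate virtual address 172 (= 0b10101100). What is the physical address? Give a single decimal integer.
Answer: 108

Derivation:
vaddr = 172 = 0b10101100
Split: l1_idx=2, l2_idx=2, offset=12
L1[2] = 2
L2[2][2] = 6
paddr = 6 * 16 + 12 = 108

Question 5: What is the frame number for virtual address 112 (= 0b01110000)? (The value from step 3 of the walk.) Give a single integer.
Answer: 35

Derivation:
vaddr = 112: l1_idx=1, l2_idx=3
L1[1] = 0; L2[0][3] = 35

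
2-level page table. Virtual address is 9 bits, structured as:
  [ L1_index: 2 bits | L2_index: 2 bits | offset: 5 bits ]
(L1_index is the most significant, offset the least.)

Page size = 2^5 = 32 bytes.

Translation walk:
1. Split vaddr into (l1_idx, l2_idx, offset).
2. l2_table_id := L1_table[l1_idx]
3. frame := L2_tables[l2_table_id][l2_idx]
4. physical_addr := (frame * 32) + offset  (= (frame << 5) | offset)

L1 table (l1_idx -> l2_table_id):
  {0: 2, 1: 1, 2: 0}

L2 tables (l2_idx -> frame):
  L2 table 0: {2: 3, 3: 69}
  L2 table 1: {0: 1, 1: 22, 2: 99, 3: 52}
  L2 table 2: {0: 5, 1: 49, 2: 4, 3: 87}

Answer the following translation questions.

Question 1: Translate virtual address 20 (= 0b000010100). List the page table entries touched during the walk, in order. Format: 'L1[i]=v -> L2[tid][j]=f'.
Answer: L1[0]=2 -> L2[2][0]=5

Derivation:
vaddr = 20 = 0b000010100
Split: l1_idx=0, l2_idx=0, offset=20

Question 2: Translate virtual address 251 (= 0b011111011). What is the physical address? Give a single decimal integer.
vaddr = 251 = 0b011111011
Split: l1_idx=1, l2_idx=3, offset=27
L1[1] = 1
L2[1][3] = 52
paddr = 52 * 32 + 27 = 1691

Answer: 1691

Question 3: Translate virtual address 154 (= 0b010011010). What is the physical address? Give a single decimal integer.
Answer: 58

Derivation:
vaddr = 154 = 0b010011010
Split: l1_idx=1, l2_idx=0, offset=26
L1[1] = 1
L2[1][0] = 1
paddr = 1 * 32 + 26 = 58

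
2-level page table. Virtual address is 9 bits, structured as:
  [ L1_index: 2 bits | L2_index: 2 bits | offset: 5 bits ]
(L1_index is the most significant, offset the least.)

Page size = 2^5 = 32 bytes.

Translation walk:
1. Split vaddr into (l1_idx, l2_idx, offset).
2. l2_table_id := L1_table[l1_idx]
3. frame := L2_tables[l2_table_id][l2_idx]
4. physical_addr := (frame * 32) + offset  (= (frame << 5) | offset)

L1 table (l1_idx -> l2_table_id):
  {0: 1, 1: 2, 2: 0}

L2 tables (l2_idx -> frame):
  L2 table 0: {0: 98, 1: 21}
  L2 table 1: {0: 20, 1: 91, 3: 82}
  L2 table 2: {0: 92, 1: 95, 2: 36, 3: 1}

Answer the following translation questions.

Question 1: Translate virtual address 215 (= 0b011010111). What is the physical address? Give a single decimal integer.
vaddr = 215 = 0b011010111
Split: l1_idx=1, l2_idx=2, offset=23
L1[1] = 2
L2[2][2] = 36
paddr = 36 * 32 + 23 = 1175

Answer: 1175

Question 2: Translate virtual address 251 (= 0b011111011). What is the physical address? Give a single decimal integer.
Answer: 59

Derivation:
vaddr = 251 = 0b011111011
Split: l1_idx=1, l2_idx=3, offset=27
L1[1] = 2
L2[2][3] = 1
paddr = 1 * 32 + 27 = 59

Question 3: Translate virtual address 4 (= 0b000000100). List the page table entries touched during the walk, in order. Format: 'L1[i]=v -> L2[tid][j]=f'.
Answer: L1[0]=1 -> L2[1][0]=20

Derivation:
vaddr = 4 = 0b000000100
Split: l1_idx=0, l2_idx=0, offset=4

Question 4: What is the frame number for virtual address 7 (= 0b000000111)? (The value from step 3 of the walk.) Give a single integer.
vaddr = 7: l1_idx=0, l2_idx=0
L1[0] = 1; L2[1][0] = 20

Answer: 20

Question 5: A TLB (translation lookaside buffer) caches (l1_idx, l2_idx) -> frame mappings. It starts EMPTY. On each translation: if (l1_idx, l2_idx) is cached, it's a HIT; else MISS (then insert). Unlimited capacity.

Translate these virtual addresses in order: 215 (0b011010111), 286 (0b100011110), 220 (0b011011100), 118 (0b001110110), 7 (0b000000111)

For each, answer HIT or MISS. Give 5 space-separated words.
Answer: MISS MISS HIT MISS MISS

Derivation:
vaddr=215: (1,2) not in TLB -> MISS, insert
vaddr=286: (2,0) not in TLB -> MISS, insert
vaddr=220: (1,2) in TLB -> HIT
vaddr=118: (0,3) not in TLB -> MISS, insert
vaddr=7: (0,0) not in TLB -> MISS, insert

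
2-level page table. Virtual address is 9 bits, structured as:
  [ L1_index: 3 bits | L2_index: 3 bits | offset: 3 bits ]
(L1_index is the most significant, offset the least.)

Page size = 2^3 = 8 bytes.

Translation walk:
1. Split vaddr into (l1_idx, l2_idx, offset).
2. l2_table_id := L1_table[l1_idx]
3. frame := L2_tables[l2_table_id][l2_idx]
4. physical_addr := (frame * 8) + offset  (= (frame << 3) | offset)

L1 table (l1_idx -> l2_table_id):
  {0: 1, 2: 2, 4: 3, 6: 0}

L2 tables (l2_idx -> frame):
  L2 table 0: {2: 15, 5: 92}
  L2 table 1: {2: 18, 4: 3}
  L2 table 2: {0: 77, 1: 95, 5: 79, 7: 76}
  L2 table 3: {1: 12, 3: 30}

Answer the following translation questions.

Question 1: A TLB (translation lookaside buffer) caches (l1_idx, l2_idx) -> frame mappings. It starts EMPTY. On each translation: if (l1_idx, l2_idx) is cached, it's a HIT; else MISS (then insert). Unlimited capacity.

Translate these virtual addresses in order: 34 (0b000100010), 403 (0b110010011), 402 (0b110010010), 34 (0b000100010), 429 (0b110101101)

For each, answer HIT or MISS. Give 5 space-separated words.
vaddr=34: (0,4) not in TLB -> MISS, insert
vaddr=403: (6,2) not in TLB -> MISS, insert
vaddr=402: (6,2) in TLB -> HIT
vaddr=34: (0,4) in TLB -> HIT
vaddr=429: (6,5) not in TLB -> MISS, insert

Answer: MISS MISS HIT HIT MISS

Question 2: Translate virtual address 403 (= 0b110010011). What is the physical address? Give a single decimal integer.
vaddr = 403 = 0b110010011
Split: l1_idx=6, l2_idx=2, offset=3
L1[6] = 0
L2[0][2] = 15
paddr = 15 * 8 + 3 = 123

Answer: 123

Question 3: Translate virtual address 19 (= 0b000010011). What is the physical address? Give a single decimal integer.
Answer: 147

Derivation:
vaddr = 19 = 0b000010011
Split: l1_idx=0, l2_idx=2, offset=3
L1[0] = 1
L2[1][2] = 18
paddr = 18 * 8 + 3 = 147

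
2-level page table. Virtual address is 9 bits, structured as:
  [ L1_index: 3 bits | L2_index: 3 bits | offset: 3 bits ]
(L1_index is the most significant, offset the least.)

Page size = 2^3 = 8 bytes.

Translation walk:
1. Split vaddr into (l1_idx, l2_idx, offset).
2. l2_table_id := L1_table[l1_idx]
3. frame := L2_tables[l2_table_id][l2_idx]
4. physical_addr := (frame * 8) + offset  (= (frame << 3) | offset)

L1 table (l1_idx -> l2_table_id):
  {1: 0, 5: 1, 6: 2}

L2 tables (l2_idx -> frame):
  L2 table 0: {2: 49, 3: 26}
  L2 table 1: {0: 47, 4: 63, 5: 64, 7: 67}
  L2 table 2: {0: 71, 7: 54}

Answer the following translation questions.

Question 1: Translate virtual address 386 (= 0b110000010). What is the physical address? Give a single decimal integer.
vaddr = 386 = 0b110000010
Split: l1_idx=6, l2_idx=0, offset=2
L1[6] = 2
L2[2][0] = 71
paddr = 71 * 8 + 2 = 570

Answer: 570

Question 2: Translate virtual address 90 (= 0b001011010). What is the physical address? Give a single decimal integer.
Answer: 210

Derivation:
vaddr = 90 = 0b001011010
Split: l1_idx=1, l2_idx=3, offset=2
L1[1] = 0
L2[0][3] = 26
paddr = 26 * 8 + 2 = 210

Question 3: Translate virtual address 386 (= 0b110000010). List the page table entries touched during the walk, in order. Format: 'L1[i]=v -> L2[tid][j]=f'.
Answer: L1[6]=2 -> L2[2][0]=71

Derivation:
vaddr = 386 = 0b110000010
Split: l1_idx=6, l2_idx=0, offset=2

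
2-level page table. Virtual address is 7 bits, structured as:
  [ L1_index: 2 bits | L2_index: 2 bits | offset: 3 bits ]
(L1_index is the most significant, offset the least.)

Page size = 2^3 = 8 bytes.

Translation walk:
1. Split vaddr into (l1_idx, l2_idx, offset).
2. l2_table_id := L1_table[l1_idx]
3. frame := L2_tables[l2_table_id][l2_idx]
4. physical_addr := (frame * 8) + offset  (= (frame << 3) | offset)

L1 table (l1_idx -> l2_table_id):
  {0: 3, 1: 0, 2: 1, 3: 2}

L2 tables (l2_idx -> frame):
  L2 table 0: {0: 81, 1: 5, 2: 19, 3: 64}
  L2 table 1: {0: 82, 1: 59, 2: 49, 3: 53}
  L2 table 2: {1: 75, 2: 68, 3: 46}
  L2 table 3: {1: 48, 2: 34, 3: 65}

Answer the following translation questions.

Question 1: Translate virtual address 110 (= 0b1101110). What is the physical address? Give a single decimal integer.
vaddr = 110 = 0b1101110
Split: l1_idx=3, l2_idx=1, offset=6
L1[3] = 2
L2[2][1] = 75
paddr = 75 * 8 + 6 = 606

Answer: 606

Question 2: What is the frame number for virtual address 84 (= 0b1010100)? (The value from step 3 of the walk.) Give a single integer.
Answer: 49

Derivation:
vaddr = 84: l1_idx=2, l2_idx=2
L1[2] = 1; L2[1][2] = 49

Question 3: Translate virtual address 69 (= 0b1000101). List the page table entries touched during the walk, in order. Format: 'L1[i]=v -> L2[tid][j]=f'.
Answer: L1[2]=1 -> L2[1][0]=82

Derivation:
vaddr = 69 = 0b1000101
Split: l1_idx=2, l2_idx=0, offset=5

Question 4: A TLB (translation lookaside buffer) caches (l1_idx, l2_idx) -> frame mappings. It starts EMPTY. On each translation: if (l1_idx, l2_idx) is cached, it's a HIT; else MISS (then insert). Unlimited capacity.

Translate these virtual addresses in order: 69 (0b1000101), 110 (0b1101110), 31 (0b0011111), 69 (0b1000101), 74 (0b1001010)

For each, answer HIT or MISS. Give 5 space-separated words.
vaddr=69: (2,0) not in TLB -> MISS, insert
vaddr=110: (3,1) not in TLB -> MISS, insert
vaddr=31: (0,3) not in TLB -> MISS, insert
vaddr=69: (2,0) in TLB -> HIT
vaddr=74: (2,1) not in TLB -> MISS, insert

Answer: MISS MISS MISS HIT MISS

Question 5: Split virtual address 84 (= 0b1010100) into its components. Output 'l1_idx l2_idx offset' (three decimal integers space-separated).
vaddr = 84 = 0b1010100
  top 2 bits -> l1_idx = 2
  next 2 bits -> l2_idx = 2
  bottom 3 bits -> offset = 4

Answer: 2 2 4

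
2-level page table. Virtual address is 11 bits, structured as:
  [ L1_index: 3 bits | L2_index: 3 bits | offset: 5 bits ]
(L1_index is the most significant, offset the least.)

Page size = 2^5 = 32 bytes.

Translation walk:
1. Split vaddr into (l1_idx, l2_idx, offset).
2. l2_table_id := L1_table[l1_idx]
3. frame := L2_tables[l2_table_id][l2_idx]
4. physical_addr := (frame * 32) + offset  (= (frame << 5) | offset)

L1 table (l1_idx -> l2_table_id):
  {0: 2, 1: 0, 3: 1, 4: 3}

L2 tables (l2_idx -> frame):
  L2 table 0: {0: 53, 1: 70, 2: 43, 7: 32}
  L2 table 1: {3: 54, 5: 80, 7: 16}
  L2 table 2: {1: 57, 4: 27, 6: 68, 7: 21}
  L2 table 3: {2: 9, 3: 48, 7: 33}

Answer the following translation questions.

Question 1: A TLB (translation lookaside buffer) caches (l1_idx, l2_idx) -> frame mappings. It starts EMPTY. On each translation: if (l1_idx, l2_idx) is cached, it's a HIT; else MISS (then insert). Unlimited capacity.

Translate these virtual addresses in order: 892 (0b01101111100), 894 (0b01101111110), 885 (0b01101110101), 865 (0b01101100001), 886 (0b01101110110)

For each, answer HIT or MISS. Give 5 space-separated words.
vaddr=892: (3,3) not in TLB -> MISS, insert
vaddr=894: (3,3) in TLB -> HIT
vaddr=885: (3,3) in TLB -> HIT
vaddr=865: (3,3) in TLB -> HIT
vaddr=886: (3,3) in TLB -> HIT

Answer: MISS HIT HIT HIT HIT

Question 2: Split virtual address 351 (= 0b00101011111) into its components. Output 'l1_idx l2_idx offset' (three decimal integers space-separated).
vaddr = 351 = 0b00101011111
  top 3 bits -> l1_idx = 1
  next 3 bits -> l2_idx = 2
  bottom 5 bits -> offset = 31

Answer: 1 2 31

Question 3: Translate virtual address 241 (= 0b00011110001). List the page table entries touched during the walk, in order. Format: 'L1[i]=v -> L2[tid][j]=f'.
vaddr = 241 = 0b00011110001
Split: l1_idx=0, l2_idx=7, offset=17

Answer: L1[0]=2 -> L2[2][7]=21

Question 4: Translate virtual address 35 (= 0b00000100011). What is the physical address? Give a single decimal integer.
Answer: 1827

Derivation:
vaddr = 35 = 0b00000100011
Split: l1_idx=0, l2_idx=1, offset=3
L1[0] = 2
L2[2][1] = 57
paddr = 57 * 32 + 3 = 1827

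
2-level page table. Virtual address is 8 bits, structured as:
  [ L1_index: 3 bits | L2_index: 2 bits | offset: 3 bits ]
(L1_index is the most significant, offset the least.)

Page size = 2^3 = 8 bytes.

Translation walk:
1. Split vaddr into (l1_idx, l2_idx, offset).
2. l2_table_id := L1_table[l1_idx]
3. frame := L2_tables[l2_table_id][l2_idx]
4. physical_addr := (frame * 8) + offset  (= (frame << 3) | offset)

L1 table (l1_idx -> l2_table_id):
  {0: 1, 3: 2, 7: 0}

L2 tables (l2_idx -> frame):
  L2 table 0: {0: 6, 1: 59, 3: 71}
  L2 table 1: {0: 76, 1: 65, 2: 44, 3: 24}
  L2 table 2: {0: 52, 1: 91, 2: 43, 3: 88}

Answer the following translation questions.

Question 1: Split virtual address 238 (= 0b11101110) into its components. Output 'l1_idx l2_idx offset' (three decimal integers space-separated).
Answer: 7 1 6

Derivation:
vaddr = 238 = 0b11101110
  top 3 bits -> l1_idx = 7
  next 2 bits -> l2_idx = 1
  bottom 3 bits -> offset = 6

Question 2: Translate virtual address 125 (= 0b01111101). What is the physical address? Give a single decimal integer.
Answer: 709

Derivation:
vaddr = 125 = 0b01111101
Split: l1_idx=3, l2_idx=3, offset=5
L1[3] = 2
L2[2][3] = 88
paddr = 88 * 8 + 5 = 709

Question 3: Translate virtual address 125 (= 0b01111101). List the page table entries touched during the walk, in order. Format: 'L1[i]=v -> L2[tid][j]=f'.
vaddr = 125 = 0b01111101
Split: l1_idx=3, l2_idx=3, offset=5

Answer: L1[3]=2 -> L2[2][3]=88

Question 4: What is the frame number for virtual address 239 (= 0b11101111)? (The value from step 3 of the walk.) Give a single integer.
Answer: 59

Derivation:
vaddr = 239: l1_idx=7, l2_idx=1
L1[7] = 0; L2[0][1] = 59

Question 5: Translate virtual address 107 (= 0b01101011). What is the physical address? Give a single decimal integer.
vaddr = 107 = 0b01101011
Split: l1_idx=3, l2_idx=1, offset=3
L1[3] = 2
L2[2][1] = 91
paddr = 91 * 8 + 3 = 731

Answer: 731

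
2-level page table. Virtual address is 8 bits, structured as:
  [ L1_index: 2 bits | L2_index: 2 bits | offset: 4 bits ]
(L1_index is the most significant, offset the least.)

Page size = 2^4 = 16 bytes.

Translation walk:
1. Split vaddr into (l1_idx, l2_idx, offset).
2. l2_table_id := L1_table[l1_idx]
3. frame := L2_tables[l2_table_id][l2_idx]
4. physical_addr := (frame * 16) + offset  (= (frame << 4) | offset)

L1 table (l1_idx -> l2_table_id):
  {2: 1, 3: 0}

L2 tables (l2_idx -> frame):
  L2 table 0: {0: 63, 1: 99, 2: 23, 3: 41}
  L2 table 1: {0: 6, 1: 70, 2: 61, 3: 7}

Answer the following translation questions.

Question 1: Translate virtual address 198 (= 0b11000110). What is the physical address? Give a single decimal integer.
vaddr = 198 = 0b11000110
Split: l1_idx=3, l2_idx=0, offset=6
L1[3] = 0
L2[0][0] = 63
paddr = 63 * 16 + 6 = 1014

Answer: 1014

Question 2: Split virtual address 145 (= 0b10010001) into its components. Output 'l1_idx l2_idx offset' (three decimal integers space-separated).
Answer: 2 1 1

Derivation:
vaddr = 145 = 0b10010001
  top 2 bits -> l1_idx = 2
  next 2 bits -> l2_idx = 1
  bottom 4 bits -> offset = 1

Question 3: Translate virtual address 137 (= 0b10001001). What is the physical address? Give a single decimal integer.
Answer: 105

Derivation:
vaddr = 137 = 0b10001001
Split: l1_idx=2, l2_idx=0, offset=9
L1[2] = 1
L2[1][0] = 6
paddr = 6 * 16 + 9 = 105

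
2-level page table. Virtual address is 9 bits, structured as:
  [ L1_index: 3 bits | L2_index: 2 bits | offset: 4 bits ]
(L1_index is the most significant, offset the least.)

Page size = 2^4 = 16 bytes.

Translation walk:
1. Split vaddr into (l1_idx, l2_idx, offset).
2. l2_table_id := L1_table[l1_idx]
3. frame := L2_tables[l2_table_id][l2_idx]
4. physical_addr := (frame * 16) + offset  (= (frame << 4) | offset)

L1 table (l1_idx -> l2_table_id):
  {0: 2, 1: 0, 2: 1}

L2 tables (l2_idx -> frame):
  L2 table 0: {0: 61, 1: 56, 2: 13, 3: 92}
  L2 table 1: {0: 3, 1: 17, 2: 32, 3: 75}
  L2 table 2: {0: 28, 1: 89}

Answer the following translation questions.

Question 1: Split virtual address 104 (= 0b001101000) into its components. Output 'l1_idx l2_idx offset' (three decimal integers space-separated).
Answer: 1 2 8

Derivation:
vaddr = 104 = 0b001101000
  top 3 bits -> l1_idx = 1
  next 2 bits -> l2_idx = 2
  bottom 4 bits -> offset = 8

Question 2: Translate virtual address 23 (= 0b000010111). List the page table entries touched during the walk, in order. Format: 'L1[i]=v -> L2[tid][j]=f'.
vaddr = 23 = 0b000010111
Split: l1_idx=0, l2_idx=1, offset=7

Answer: L1[0]=2 -> L2[2][1]=89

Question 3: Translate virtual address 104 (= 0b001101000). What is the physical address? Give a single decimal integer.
Answer: 216

Derivation:
vaddr = 104 = 0b001101000
Split: l1_idx=1, l2_idx=2, offset=8
L1[1] = 0
L2[0][2] = 13
paddr = 13 * 16 + 8 = 216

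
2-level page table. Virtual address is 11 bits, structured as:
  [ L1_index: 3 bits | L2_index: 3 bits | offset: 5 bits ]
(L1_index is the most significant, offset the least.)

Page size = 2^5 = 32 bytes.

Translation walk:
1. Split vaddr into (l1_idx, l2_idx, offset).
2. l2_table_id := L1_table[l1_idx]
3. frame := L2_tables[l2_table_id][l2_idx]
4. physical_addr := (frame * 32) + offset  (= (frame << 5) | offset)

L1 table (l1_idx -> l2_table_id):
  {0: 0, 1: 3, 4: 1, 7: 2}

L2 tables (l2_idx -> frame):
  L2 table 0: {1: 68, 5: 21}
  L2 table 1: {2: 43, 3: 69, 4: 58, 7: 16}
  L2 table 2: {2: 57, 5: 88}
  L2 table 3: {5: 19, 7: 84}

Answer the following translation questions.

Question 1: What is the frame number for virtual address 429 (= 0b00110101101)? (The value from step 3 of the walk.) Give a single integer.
vaddr = 429: l1_idx=1, l2_idx=5
L1[1] = 3; L2[3][5] = 19

Answer: 19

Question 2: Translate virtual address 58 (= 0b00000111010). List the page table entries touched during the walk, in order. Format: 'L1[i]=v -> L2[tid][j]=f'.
vaddr = 58 = 0b00000111010
Split: l1_idx=0, l2_idx=1, offset=26

Answer: L1[0]=0 -> L2[0][1]=68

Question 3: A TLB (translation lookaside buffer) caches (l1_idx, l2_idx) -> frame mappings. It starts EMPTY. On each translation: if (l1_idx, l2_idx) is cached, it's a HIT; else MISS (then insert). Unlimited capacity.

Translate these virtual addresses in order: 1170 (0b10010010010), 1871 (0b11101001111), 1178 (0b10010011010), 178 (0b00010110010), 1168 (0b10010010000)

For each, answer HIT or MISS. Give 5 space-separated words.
Answer: MISS MISS HIT MISS HIT

Derivation:
vaddr=1170: (4,4) not in TLB -> MISS, insert
vaddr=1871: (7,2) not in TLB -> MISS, insert
vaddr=1178: (4,4) in TLB -> HIT
vaddr=178: (0,5) not in TLB -> MISS, insert
vaddr=1168: (4,4) in TLB -> HIT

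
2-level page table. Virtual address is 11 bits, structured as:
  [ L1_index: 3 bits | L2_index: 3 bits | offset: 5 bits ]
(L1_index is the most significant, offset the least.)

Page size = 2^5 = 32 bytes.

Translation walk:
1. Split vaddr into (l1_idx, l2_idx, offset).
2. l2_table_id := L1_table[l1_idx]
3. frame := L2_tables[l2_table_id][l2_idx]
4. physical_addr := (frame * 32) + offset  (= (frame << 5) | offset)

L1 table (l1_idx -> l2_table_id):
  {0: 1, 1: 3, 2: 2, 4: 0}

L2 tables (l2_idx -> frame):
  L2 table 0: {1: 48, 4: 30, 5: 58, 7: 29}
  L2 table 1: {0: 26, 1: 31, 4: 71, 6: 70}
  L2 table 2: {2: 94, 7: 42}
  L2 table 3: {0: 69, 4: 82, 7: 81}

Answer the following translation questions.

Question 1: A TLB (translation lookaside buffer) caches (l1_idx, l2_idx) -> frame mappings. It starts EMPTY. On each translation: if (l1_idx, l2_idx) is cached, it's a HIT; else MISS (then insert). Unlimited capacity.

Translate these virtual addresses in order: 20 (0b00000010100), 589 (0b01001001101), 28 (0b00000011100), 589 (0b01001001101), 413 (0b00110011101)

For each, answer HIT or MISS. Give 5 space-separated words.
Answer: MISS MISS HIT HIT MISS

Derivation:
vaddr=20: (0,0) not in TLB -> MISS, insert
vaddr=589: (2,2) not in TLB -> MISS, insert
vaddr=28: (0,0) in TLB -> HIT
vaddr=589: (2,2) in TLB -> HIT
vaddr=413: (1,4) not in TLB -> MISS, insert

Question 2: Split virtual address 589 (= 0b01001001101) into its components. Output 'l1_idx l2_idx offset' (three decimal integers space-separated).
vaddr = 589 = 0b01001001101
  top 3 bits -> l1_idx = 2
  next 3 bits -> l2_idx = 2
  bottom 5 bits -> offset = 13

Answer: 2 2 13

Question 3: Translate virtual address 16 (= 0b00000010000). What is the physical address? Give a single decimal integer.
vaddr = 16 = 0b00000010000
Split: l1_idx=0, l2_idx=0, offset=16
L1[0] = 1
L2[1][0] = 26
paddr = 26 * 32 + 16 = 848

Answer: 848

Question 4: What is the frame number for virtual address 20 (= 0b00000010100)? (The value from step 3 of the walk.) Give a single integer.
Answer: 26

Derivation:
vaddr = 20: l1_idx=0, l2_idx=0
L1[0] = 1; L2[1][0] = 26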